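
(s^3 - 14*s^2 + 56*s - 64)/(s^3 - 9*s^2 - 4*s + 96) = (s - 2)/(s + 3)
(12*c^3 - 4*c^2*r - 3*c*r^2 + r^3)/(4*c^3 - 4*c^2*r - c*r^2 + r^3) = (-3*c + r)/(-c + r)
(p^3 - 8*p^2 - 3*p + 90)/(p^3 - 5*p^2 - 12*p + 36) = (p - 5)/(p - 2)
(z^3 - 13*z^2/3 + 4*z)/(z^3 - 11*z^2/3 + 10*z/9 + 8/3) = 3*z/(3*z + 2)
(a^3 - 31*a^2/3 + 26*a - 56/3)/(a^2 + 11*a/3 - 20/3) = (a^2 - 9*a + 14)/(a + 5)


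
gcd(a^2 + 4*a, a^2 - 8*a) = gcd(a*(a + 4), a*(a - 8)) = a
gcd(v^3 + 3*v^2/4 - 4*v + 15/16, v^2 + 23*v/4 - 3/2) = v - 1/4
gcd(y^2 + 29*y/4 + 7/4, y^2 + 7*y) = y + 7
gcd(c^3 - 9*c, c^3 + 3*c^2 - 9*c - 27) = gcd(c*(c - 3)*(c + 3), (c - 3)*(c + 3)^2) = c^2 - 9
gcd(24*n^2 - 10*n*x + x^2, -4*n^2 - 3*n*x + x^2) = -4*n + x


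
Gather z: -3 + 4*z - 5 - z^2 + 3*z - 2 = -z^2 + 7*z - 10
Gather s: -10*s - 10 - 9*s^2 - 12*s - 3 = -9*s^2 - 22*s - 13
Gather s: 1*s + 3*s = 4*s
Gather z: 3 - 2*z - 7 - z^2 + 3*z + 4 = -z^2 + z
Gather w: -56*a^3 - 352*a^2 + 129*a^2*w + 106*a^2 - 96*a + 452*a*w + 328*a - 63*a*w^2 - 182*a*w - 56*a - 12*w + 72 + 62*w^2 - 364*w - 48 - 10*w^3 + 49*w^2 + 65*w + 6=-56*a^3 - 246*a^2 + 176*a - 10*w^3 + w^2*(111 - 63*a) + w*(129*a^2 + 270*a - 311) + 30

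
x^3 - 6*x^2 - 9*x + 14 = (x - 7)*(x - 1)*(x + 2)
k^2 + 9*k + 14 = (k + 2)*(k + 7)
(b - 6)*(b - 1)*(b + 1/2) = b^3 - 13*b^2/2 + 5*b/2 + 3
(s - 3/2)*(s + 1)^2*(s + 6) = s^4 + 13*s^3/2 + s^2 - 27*s/2 - 9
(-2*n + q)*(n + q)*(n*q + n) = -2*n^3*q - 2*n^3 - n^2*q^2 - n^2*q + n*q^3 + n*q^2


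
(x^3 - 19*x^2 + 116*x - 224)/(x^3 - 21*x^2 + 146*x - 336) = (x - 4)/(x - 6)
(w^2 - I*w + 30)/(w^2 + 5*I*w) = (w - 6*I)/w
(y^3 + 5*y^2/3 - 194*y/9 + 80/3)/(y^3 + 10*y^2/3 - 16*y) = (y - 5/3)/y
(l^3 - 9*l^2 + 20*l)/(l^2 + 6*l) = (l^2 - 9*l + 20)/(l + 6)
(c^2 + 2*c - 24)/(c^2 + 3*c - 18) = (c - 4)/(c - 3)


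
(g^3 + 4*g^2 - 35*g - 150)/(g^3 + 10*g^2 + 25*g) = (g - 6)/g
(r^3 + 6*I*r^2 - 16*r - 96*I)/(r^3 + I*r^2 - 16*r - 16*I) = (r + 6*I)/(r + I)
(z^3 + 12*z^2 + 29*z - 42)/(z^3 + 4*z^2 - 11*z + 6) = (z + 7)/(z - 1)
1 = 1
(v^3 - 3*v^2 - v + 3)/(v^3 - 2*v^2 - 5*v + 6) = (v + 1)/(v + 2)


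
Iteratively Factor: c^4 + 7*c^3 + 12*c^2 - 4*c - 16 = (c - 1)*(c^3 + 8*c^2 + 20*c + 16) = (c - 1)*(c + 2)*(c^2 + 6*c + 8) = (c - 1)*(c + 2)^2*(c + 4)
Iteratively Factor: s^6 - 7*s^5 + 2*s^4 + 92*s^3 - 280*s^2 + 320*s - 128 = (s - 2)*(s^5 - 5*s^4 - 8*s^3 + 76*s^2 - 128*s + 64) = (s - 2)*(s - 1)*(s^4 - 4*s^3 - 12*s^2 + 64*s - 64) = (s - 2)*(s - 1)*(s + 4)*(s^3 - 8*s^2 + 20*s - 16) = (s - 2)^2*(s - 1)*(s + 4)*(s^2 - 6*s + 8) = (s - 2)^3*(s - 1)*(s + 4)*(s - 4)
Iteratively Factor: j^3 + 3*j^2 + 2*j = (j + 2)*(j^2 + j) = j*(j + 2)*(j + 1)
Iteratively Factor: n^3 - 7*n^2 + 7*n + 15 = (n - 5)*(n^2 - 2*n - 3) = (n - 5)*(n + 1)*(n - 3)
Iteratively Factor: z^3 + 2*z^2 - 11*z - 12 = (z + 1)*(z^2 + z - 12) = (z + 1)*(z + 4)*(z - 3)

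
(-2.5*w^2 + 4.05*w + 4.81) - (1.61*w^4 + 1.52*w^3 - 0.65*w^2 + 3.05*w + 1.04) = -1.61*w^4 - 1.52*w^3 - 1.85*w^2 + 1.0*w + 3.77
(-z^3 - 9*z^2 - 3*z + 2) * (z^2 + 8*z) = -z^5 - 17*z^4 - 75*z^3 - 22*z^2 + 16*z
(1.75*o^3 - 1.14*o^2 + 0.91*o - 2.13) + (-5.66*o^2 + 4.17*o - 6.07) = 1.75*o^3 - 6.8*o^2 + 5.08*o - 8.2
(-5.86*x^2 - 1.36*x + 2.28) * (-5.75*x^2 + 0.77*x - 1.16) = 33.695*x^4 + 3.3078*x^3 - 7.3596*x^2 + 3.3332*x - 2.6448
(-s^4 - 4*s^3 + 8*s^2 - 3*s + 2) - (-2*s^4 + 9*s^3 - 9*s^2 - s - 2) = s^4 - 13*s^3 + 17*s^2 - 2*s + 4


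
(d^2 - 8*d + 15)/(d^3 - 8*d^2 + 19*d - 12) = (d - 5)/(d^2 - 5*d + 4)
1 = 1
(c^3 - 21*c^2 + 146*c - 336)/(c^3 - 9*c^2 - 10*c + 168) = (c - 8)/(c + 4)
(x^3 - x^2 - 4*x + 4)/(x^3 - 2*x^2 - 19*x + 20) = (x^2 - 4)/(x^2 - x - 20)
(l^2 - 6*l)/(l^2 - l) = (l - 6)/(l - 1)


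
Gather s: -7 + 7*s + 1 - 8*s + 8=2 - s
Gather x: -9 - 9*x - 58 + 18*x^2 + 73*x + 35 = 18*x^2 + 64*x - 32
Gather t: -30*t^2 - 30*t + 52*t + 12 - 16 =-30*t^2 + 22*t - 4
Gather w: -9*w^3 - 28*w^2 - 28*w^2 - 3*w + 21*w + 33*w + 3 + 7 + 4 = -9*w^3 - 56*w^2 + 51*w + 14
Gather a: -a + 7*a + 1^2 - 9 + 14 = 6*a + 6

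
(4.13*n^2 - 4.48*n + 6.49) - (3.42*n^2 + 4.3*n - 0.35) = 0.71*n^2 - 8.78*n + 6.84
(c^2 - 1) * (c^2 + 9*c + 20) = c^4 + 9*c^3 + 19*c^2 - 9*c - 20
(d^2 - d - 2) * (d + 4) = d^3 + 3*d^2 - 6*d - 8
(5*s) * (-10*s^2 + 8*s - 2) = -50*s^3 + 40*s^2 - 10*s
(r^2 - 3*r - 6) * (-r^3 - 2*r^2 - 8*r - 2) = -r^5 + r^4 + 4*r^3 + 34*r^2 + 54*r + 12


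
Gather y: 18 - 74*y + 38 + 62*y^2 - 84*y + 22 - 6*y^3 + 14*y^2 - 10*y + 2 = -6*y^3 + 76*y^2 - 168*y + 80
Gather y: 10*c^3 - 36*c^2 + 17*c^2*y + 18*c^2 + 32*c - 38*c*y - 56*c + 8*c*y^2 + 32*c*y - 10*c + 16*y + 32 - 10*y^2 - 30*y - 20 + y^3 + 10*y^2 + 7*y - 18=10*c^3 - 18*c^2 + 8*c*y^2 - 34*c + y^3 + y*(17*c^2 - 6*c - 7) - 6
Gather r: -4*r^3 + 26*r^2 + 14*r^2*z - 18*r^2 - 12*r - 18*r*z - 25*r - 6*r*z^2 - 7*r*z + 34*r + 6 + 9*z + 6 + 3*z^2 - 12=-4*r^3 + r^2*(14*z + 8) + r*(-6*z^2 - 25*z - 3) + 3*z^2 + 9*z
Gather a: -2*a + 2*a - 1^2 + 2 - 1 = 0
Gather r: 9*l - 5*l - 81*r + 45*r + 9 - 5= 4*l - 36*r + 4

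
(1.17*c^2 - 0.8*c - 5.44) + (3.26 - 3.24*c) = 1.17*c^2 - 4.04*c - 2.18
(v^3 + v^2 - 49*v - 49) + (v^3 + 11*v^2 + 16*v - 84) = 2*v^3 + 12*v^2 - 33*v - 133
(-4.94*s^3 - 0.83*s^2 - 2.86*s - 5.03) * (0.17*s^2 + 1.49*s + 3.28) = -0.8398*s^5 - 7.5017*s^4 - 17.9261*s^3 - 7.8389*s^2 - 16.8755*s - 16.4984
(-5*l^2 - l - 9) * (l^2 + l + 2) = -5*l^4 - 6*l^3 - 20*l^2 - 11*l - 18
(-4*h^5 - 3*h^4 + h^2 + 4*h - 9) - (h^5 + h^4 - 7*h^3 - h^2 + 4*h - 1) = -5*h^5 - 4*h^4 + 7*h^3 + 2*h^2 - 8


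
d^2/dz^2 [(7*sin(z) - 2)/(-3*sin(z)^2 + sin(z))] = (63*sin(z)^2 - 51*sin(z) - 108 + 106/sin(z) - 36/sin(z)^2 + 4/sin(z)^3)/(3*sin(z) - 1)^3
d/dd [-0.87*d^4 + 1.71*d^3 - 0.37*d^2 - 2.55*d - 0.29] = -3.48*d^3 + 5.13*d^2 - 0.74*d - 2.55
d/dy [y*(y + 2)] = 2*y + 2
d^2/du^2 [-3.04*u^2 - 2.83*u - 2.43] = -6.08000000000000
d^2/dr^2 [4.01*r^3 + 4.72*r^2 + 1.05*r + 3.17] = 24.06*r + 9.44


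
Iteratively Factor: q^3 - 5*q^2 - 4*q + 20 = (q + 2)*(q^2 - 7*q + 10) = (q - 2)*(q + 2)*(q - 5)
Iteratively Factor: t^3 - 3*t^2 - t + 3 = (t - 3)*(t^2 - 1) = (t - 3)*(t + 1)*(t - 1)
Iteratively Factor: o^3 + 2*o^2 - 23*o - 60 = (o + 3)*(o^2 - o - 20) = (o - 5)*(o + 3)*(o + 4)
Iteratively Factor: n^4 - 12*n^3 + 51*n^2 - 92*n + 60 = (n - 2)*(n^3 - 10*n^2 + 31*n - 30) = (n - 3)*(n - 2)*(n^2 - 7*n + 10) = (n - 3)*(n - 2)^2*(n - 5)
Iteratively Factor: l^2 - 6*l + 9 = (l - 3)*(l - 3)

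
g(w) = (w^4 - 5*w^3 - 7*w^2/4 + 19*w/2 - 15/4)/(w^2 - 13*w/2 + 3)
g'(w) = (13/2 - 2*w)*(w^4 - 5*w^3 - 7*w^2/4 + 19*w/2 - 15/4)/(w^2 - 13*w/2 + 3)^2 + (4*w^3 - 15*w^2 - 7*w/2 + 19/2)/(w^2 - 13*w/2 + 3)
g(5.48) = -28.86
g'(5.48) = -126.22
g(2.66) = 4.84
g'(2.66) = 3.46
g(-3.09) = 5.79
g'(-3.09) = -5.13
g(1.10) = 0.21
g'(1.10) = 2.14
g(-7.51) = 47.36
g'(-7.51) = -13.73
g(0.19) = -1.13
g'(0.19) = 0.77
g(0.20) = -1.13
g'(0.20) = 0.79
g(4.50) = 7.00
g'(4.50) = -6.17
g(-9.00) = 70.00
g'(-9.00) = -16.67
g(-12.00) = 128.92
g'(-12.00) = -22.62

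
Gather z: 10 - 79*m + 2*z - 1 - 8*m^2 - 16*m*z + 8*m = -8*m^2 - 71*m + z*(2 - 16*m) + 9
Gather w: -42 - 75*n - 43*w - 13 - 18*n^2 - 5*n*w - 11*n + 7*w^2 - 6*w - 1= -18*n^2 - 86*n + 7*w^2 + w*(-5*n - 49) - 56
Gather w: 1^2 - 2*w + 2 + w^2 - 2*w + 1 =w^2 - 4*w + 4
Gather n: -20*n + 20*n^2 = 20*n^2 - 20*n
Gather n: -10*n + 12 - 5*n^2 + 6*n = -5*n^2 - 4*n + 12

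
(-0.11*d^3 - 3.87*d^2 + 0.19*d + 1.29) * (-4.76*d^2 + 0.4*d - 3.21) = 0.5236*d^5 + 18.3772*d^4 - 2.0993*d^3 + 6.3583*d^2 - 0.0939*d - 4.1409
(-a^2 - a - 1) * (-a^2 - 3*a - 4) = a^4 + 4*a^3 + 8*a^2 + 7*a + 4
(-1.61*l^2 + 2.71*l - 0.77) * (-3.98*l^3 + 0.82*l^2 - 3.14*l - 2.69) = 6.4078*l^5 - 12.106*l^4 + 10.3422*l^3 - 4.8099*l^2 - 4.8721*l + 2.0713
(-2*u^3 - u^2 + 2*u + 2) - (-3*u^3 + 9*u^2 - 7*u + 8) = u^3 - 10*u^2 + 9*u - 6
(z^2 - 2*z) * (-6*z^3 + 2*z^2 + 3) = -6*z^5 + 14*z^4 - 4*z^3 + 3*z^2 - 6*z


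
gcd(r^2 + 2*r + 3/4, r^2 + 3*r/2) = r + 3/2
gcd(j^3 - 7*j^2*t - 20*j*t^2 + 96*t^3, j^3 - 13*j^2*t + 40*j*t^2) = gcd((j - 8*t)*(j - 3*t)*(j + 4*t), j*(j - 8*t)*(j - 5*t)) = -j + 8*t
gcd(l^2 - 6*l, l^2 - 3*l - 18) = l - 6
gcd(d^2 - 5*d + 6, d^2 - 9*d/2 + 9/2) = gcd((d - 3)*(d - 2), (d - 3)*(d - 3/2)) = d - 3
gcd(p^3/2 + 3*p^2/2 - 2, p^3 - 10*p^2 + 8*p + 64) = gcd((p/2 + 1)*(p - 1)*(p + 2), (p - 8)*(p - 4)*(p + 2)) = p + 2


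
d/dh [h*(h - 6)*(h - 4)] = 3*h^2 - 20*h + 24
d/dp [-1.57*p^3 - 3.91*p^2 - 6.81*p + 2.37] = -4.71*p^2 - 7.82*p - 6.81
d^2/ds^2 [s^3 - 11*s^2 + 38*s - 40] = 6*s - 22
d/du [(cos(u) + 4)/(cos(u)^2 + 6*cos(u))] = (sin(u) + 24*sin(u)/cos(u)^2 + 8*tan(u))/(cos(u) + 6)^2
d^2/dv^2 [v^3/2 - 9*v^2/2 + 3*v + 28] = 3*v - 9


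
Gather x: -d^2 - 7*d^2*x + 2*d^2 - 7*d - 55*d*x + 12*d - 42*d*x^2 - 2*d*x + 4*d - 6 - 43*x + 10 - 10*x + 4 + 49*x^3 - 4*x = d^2 - 42*d*x^2 + 9*d + 49*x^3 + x*(-7*d^2 - 57*d - 57) + 8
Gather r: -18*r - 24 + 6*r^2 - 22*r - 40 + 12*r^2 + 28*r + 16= 18*r^2 - 12*r - 48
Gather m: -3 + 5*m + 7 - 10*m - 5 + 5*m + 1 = 0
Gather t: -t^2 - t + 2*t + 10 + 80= -t^2 + t + 90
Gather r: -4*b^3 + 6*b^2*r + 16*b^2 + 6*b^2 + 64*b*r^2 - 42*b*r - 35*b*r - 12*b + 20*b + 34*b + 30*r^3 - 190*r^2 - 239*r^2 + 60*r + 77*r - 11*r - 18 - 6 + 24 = -4*b^3 + 22*b^2 + 42*b + 30*r^3 + r^2*(64*b - 429) + r*(6*b^2 - 77*b + 126)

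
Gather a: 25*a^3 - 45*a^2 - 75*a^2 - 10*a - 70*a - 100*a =25*a^3 - 120*a^2 - 180*a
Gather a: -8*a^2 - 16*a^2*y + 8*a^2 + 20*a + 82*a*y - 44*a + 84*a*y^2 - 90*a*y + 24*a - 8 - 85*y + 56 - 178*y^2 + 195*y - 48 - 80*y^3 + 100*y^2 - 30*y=-16*a^2*y + a*(84*y^2 - 8*y) - 80*y^3 - 78*y^2 + 80*y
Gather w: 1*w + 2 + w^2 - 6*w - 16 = w^2 - 5*w - 14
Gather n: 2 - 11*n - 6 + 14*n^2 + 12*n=14*n^2 + n - 4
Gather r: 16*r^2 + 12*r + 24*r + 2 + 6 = 16*r^2 + 36*r + 8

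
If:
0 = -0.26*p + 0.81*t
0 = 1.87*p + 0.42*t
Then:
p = 0.00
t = 0.00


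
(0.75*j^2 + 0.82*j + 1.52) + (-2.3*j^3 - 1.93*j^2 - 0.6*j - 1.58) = -2.3*j^3 - 1.18*j^2 + 0.22*j - 0.0600000000000001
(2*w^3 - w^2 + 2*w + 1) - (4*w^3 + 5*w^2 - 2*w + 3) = -2*w^3 - 6*w^2 + 4*w - 2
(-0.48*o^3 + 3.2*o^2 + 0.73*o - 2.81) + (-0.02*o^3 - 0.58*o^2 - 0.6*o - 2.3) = -0.5*o^3 + 2.62*o^2 + 0.13*o - 5.11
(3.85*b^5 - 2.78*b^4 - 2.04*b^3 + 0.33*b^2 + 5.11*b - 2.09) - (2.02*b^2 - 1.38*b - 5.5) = 3.85*b^5 - 2.78*b^4 - 2.04*b^3 - 1.69*b^2 + 6.49*b + 3.41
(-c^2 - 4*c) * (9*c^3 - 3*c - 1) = -9*c^5 - 36*c^4 + 3*c^3 + 13*c^2 + 4*c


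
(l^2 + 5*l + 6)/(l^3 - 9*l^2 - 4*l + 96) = (l + 2)/(l^2 - 12*l + 32)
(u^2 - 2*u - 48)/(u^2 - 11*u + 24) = (u + 6)/(u - 3)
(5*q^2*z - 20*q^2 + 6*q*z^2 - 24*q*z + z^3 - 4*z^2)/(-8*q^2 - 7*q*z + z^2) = (5*q*z - 20*q + z^2 - 4*z)/(-8*q + z)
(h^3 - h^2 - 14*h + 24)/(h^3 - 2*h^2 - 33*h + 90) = (h^2 + 2*h - 8)/(h^2 + h - 30)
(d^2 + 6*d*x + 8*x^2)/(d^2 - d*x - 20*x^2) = (-d - 2*x)/(-d + 5*x)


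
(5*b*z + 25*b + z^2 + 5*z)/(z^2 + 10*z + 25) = (5*b + z)/(z + 5)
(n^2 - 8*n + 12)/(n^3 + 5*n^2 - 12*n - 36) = (n^2 - 8*n + 12)/(n^3 + 5*n^2 - 12*n - 36)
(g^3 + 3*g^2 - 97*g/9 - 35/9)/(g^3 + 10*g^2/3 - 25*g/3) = (9*g^2 - 18*g - 7)/(3*g*(3*g - 5))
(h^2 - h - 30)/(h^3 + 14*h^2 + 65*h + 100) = (h - 6)/(h^2 + 9*h + 20)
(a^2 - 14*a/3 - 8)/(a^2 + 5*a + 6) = (a^2 - 14*a/3 - 8)/(a^2 + 5*a + 6)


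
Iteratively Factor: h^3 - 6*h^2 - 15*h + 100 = (h - 5)*(h^2 - h - 20) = (h - 5)*(h + 4)*(h - 5)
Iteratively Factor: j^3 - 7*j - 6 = (j - 3)*(j^2 + 3*j + 2) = (j - 3)*(j + 2)*(j + 1)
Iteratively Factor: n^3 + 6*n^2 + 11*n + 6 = (n + 3)*(n^2 + 3*n + 2) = (n + 2)*(n + 3)*(n + 1)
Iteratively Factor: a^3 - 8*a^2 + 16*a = (a - 4)*(a^2 - 4*a) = a*(a - 4)*(a - 4)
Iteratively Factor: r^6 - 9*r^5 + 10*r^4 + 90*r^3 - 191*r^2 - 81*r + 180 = (r + 1)*(r^5 - 10*r^4 + 20*r^3 + 70*r^2 - 261*r + 180) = (r + 1)*(r + 3)*(r^4 - 13*r^3 + 59*r^2 - 107*r + 60) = (r - 5)*(r + 1)*(r + 3)*(r^3 - 8*r^2 + 19*r - 12) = (r - 5)*(r - 3)*(r + 1)*(r + 3)*(r^2 - 5*r + 4) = (r - 5)*(r - 4)*(r - 3)*(r + 1)*(r + 3)*(r - 1)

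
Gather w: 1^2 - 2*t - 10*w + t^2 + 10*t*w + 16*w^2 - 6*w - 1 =t^2 - 2*t + 16*w^2 + w*(10*t - 16)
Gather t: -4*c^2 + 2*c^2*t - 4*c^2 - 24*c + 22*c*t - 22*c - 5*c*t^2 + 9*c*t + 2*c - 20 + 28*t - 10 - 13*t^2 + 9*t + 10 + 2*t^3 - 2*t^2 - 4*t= -8*c^2 - 44*c + 2*t^3 + t^2*(-5*c - 15) + t*(2*c^2 + 31*c + 33) - 20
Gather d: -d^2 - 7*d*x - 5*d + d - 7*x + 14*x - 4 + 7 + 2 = -d^2 + d*(-7*x - 4) + 7*x + 5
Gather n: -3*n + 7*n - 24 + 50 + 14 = 4*n + 40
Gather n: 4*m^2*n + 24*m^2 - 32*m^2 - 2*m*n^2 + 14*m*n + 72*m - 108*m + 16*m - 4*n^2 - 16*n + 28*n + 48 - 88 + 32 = -8*m^2 - 20*m + n^2*(-2*m - 4) + n*(4*m^2 + 14*m + 12) - 8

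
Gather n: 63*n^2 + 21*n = 63*n^2 + 21*n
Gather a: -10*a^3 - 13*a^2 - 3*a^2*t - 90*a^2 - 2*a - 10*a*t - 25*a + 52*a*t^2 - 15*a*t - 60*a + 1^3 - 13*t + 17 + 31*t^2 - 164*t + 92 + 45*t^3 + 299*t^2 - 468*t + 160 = -10*a^3 + a^2*(-3*t - 103) + a*(52*t^2 - 25*t - 87) + 45*t^3 + 330*t^2 - 645*t + 270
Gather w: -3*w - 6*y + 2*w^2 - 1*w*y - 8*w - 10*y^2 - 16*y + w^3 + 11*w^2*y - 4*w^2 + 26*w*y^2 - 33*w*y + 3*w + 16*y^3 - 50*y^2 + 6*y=w^3 + w^2*(11*y - 2) + w*(26*y^2 - 34*y - 8) + 16*y^3 - 60*y^2 - 16*y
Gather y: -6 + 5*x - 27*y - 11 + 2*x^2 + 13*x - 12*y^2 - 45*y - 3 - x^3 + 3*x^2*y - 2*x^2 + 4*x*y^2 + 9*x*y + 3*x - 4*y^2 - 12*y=-x^3 + 21*x + y^2*(4*x - 16) + y*(3*x^2 + 9*x - 84) - 20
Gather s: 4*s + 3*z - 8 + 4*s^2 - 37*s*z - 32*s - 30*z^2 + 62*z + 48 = 4*s^2 + s*(-37*z - 28) - 30*z^2 + 65*z + 40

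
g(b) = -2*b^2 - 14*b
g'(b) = -4*b - 14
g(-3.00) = 24.00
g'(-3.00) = -2.00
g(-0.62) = 7.91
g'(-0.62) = -11.52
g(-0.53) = 6.86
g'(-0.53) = -11.88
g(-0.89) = 10.88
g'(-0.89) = -10.44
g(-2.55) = 22.70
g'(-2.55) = -3.80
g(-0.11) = 1.52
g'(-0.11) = -13.56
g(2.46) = -46.54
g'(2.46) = -23.84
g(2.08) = -37.77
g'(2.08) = -22.32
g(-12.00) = -120.00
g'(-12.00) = 34.00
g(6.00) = -156.00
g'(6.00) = -38.00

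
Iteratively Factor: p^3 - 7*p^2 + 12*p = (p)*(p^2 - 7*p + 12) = p*(p - 3)*(p - 4)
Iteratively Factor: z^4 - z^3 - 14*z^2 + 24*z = (z - 2)*(z^3 + z^2 - 12*z) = (z - 2)*(z + 4)*(z^2 - 3*z) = z*(z - 2)*(z + 4)*(z - 3)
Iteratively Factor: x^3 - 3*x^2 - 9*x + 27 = (x - 3)*(x^2 - 9) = (x - 3)^2*(x + 3)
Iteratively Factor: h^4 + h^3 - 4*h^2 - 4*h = (h - 2)*(h^3 + 3*h^2 + 2*h) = (h - 2)*(h + 2)*(h^2 + h) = (h - 2)*(h + 1)*(h + 2)*(h)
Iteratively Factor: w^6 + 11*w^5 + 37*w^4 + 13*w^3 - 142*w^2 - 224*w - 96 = (w + 1)*(w^5 + 10*w^4 + 27*w^3 - 14*w^2 - 128*w - 96) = (w + 1)*(w + 3)*(w^4 + 7*w^3 + 6*w^2 - 32*w - 32) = (w - 2)*(w + 1)*(w + 3)*(w^3 + 9*w^2 + 24*w + 16) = (w - 2)*(w + 1)*(w + 3)*(w + 4)*(w^2 + 5*w + 4) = (w - 2)*(w + 1)*(w + 3)*(w + 4)^2*(w + 1)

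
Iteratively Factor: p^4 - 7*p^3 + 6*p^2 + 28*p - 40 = (p + 2)*(p^3 - 9*p^2 + 24*p - 20) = (p - 2)*(p + 2)*(p^2 - 7*p + 10) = (p - 5)*(p - 2)*(p + 2)*(p - 2)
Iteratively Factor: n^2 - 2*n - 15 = (n - 5)*(n + 3)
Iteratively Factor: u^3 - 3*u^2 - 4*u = (u)*(u^2 - 3*u - 4) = u*(u + 1)*(u - 4)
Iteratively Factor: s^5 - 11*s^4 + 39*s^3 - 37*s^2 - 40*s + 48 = (s - 1)*(s^4 - 10*s^3 + 29*s^2 - 8*s - 48) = (s - 3)*(s - 1)*(s^3 - 7*s^2 + 8*s + 16) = (s - 3)*(s - 1)*(s + 1)*(s^2 - 8*s + 16) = (s - 4)*(s - 3)*(s - 1)*(s + 1)*(s - 4)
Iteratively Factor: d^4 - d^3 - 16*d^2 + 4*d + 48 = (d + 2)*(d^3 - 3*d^2 - 10*d + 24) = (d - 2)*(d + 2)*(d^2 - d - 12) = (d - 4)*(d - 2)*(d + 2)*(d + 3)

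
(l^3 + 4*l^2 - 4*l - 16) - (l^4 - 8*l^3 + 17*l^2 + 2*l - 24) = -l^4 + 9*l^3 - 13*l^2 - 6*l + 8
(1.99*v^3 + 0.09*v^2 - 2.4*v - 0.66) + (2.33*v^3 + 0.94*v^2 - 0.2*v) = 4.32*v^3 + 1.03*v^2 - 2.6*v - 0.66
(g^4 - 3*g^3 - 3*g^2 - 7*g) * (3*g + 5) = 3*g^5 - 4*g^4 - 24*g^3 - 36*g^2 - 35*g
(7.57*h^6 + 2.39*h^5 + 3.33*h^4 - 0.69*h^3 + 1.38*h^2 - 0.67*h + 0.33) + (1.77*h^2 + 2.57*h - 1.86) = 7.57*h^6 + 2.39*h^5 + 3.33*h^4 - 0.69*h^3 + 3.15*h^2 + 1.9*h - 1.53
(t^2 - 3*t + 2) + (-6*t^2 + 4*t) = -5*t^2 + t + 2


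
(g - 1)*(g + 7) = g^2 + 6*g - 7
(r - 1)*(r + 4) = r^2 + 3*r - 4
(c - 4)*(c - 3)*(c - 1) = c^3 - 8*c^2 + 19*c - 12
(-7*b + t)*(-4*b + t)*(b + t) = 28*b^3 + 17*b^2*t - 10*b*t^2 + t^3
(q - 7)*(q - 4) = q^2 - 11*q + 28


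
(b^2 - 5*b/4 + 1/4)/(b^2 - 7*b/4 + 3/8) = 2*(b - 1)/(2*b - 3)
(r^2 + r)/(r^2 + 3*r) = (r + 1)/(r + 3)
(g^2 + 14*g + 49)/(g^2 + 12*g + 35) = (g + 7)/(g + 5)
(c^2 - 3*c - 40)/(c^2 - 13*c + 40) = (c + 5)/(c - 5)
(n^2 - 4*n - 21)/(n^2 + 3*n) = (n - 7)/n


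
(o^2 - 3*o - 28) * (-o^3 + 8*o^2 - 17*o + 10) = -o^5 + 11*o^4 - 13*o^3 - 163*o^2 + 446*o - 280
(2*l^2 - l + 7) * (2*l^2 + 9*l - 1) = 4*l^4 + 16*l^3 + 3*l^2 + 64*l - 7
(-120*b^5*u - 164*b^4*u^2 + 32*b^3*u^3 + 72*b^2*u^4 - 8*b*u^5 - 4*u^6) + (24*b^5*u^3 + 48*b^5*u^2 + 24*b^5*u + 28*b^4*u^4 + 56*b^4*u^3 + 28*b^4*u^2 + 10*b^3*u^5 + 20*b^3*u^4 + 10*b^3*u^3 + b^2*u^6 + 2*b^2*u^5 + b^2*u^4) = 24*b^5*u^3 + 48*b^5*u^2 - 96*b^5*u + 28*b^4*u^4 + 56*b^4*u^3 - 136*b^4*u^2 + 10*b^3*u^5 + 20*b^3*u^4 + 42*b^3*u^3 + b^2*u^6 + 2*b^2*u^5 + 73*b^2*u^4 - 8*b*u^5 - 4*u^6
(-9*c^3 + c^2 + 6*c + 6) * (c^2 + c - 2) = -9*c^5 - 8*c^4 + 25*c^3 + 10*c^2 - 6*c - 12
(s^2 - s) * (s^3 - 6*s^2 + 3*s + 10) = s^5 - 7*s^4 + 9*s^3 + 7*s^2 - 10*s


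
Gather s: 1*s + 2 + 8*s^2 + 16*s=8*s^2 + 17*s + 2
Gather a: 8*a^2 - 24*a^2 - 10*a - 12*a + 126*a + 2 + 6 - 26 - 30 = -16*a^2 + 104*a - 48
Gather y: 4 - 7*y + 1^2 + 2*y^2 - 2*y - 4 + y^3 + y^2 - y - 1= y^3 + 3*y^2 - 10*y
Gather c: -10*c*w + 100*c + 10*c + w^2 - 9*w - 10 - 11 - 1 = c*(110 - 10*w) + w^2 - 9*w - 22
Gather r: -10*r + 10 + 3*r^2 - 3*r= 3*r^2 - 13*r + 10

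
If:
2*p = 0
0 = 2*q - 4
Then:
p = 0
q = 2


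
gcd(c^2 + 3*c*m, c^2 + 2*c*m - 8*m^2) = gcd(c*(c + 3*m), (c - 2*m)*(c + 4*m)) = 1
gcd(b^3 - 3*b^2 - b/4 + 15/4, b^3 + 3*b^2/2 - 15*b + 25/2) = b - 5/2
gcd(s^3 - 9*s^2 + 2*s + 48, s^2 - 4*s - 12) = s + 2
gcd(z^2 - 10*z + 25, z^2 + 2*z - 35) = z - 5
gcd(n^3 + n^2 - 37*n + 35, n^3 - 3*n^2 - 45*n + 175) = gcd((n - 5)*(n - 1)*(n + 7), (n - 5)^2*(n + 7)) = n^2 + 2*n - 35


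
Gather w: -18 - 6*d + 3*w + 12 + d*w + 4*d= -2*d + w*(d + 3) - 6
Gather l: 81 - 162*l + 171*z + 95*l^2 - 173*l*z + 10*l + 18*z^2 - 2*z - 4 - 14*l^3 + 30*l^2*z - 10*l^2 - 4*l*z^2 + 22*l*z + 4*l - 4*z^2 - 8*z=-14*l^3 + l^2*(30*z + 85) + l*(-4*z^2 - 151*z - 148) + 14*z^2 + 161*z + 77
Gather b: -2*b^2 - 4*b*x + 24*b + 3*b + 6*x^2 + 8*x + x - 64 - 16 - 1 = -2*b^2 + b*(27 - 4*x) + 6*x^2 + 9*x - 81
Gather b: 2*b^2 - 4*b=2*b^2 - 4*b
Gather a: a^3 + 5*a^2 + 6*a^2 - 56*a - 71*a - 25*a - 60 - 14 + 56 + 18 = a^3 + 11*a^2 - 152*a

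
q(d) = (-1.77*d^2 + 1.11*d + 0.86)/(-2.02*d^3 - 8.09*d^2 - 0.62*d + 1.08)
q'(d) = (1.11 - 3.54*d)/(-2.02*d^3 - 8.09*d^2 - 0.62*d + 1.08) + (-1.77*d^2 + 1.11*d + 0.86)*(6.06*d^2 + 16.18*d + 0.62)/(-2.02*d^3 - 8.09*d^2 - 0.62*d + 1.08)^2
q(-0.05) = 0.73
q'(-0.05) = 1.06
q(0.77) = -0.13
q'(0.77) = 0.74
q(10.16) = 0.06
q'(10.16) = -0.00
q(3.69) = 0.09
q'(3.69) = -0.00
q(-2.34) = 0.72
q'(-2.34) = -0.41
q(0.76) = -0.14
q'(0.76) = 0.78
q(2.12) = 0.08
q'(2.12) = 0.02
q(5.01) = 0.08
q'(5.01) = -0.01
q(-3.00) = 1.20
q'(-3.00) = -1.28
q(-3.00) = 1.20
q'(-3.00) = -1.28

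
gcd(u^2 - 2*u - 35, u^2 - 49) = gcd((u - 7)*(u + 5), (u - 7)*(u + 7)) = u - 7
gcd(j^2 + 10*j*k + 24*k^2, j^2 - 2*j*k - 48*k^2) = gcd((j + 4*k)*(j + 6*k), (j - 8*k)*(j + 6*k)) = j + 6*k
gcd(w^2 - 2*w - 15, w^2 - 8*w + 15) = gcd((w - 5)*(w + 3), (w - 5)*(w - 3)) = w - 5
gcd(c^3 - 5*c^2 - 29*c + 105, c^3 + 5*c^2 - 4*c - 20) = c + 5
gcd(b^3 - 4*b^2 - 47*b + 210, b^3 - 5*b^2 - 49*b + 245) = b^2 + 2*b - 35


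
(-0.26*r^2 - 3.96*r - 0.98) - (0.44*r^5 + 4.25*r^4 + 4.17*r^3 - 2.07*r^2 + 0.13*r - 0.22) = -0.44*r^5 - 4.25*r^4 - 4.17*r^3 + 1.81*r^2 - 4.09*r - 0.76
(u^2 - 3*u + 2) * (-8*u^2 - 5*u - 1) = -8*u^4 + 19*u^3 - 2*u^2 - 7*u - 2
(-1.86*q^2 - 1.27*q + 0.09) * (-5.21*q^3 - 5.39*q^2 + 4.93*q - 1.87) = 9.6906*q^5 + 16.6421*q^4 - 2.7934*q^3 - 3.268*q^2 + 2.8186*q - 0.1683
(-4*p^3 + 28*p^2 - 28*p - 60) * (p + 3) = -4*p^4 + 16*p^3 + 56*p^2 - 144*p - 180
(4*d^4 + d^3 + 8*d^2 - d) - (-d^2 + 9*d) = 4*d^4 + d^3 + 9*d^2 - 10*d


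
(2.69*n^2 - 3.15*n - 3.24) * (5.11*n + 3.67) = 13.7459*n^3 - 6.2242*n^2 - 28.1169*n - 11.8908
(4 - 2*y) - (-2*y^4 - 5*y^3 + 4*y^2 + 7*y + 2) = 2*y^4 + 5*y^3 - 4*y^2 - 9*y + 2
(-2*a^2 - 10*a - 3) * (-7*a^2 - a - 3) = 14*a^4 + 72*a^3 + 37*a^2 + 33*a + 9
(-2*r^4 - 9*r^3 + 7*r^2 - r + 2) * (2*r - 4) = -4*r^5 - 10*r^4 + 50*r^3 - 30*r^2 + 8*r - 8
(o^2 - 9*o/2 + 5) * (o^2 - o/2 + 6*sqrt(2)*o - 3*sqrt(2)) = o^4 - 5*o^3 + 6*sqrt(2)*o^3 - 30*sqrt(2)*o^2 + 29*o^2/4 - 5*o/2 + 87*sqrt(2)*o/2 - 15*sqrt(2)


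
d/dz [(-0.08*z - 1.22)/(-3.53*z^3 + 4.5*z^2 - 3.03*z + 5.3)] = (-0.5648*z^3 - 12.5598*z^2 + 10.98*z - 4.1206)/(12.4609*z^6 - 31.77*z^5 + 41.6418*z^4 - 64.688*z^3 + 56.8809*z^2 - 32.118*z + 28.09)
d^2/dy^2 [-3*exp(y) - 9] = -3*exp(y)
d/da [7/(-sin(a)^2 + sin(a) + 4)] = 7*(2*sin(a) - 1)*cos(a)/(sin(a) + cos(a)^2 + 3)^2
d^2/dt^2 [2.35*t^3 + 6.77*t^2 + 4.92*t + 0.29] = 14.1*t + 13.54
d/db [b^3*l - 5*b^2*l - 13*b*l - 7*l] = l*(3*b^2 - 10*b - 13)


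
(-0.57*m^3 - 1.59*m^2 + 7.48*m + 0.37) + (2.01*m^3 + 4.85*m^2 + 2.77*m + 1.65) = 1.44*m^3 + 3.26*m^2 + 10.25*m + 2.02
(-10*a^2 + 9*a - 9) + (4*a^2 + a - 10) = -6*a^2 + 10*a - 19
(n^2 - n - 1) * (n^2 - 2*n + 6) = n^4 - 3*n^3 + 7*n^2 - 4*n - 6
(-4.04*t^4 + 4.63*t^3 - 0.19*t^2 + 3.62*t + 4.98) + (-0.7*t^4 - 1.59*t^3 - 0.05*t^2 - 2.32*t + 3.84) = -4.74*t^4 + 3.04*t^3 - 0.24*t^2 + 1.3*t + 8.82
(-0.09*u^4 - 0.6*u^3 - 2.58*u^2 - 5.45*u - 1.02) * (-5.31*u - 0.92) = 0.4779*u^5 + 3.2688*u^4 + 14.2518*u^3 + 31.3131*u^2 + 10.4302*u + 0.9384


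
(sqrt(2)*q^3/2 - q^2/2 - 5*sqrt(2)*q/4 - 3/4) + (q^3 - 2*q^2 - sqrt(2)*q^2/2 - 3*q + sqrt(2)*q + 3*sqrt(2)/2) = sqrt(2)*q^3/2 + q^3 - 5*q^2/2 - sqrt(2)*q^2/2 - 3*q - sqrt(2)*q/4 - 3/4 + 3*sqrt(2)/2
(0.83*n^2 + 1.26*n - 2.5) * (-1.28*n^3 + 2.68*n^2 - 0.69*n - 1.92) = -1.0624*n^5 + 0.6116*n^4 + 6.0041*n^3 - 9.163*n^2 - 0.6942*n + 4.8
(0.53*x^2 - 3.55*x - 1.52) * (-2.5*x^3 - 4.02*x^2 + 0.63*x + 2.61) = -1.325*x^5 + 6.7444*x^4 + 18.4049*x^3 + 5.2572*x^2 - 10.2231*x - 3.9672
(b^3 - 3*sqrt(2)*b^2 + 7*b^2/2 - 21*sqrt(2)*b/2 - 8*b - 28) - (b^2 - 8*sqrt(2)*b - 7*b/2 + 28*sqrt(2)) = b^3 - 3*sqrt(2)*b^2 + 5*b^2/2 - 9*b/2 - 5*sqrt(2)*b/2 - 28*sqrt(2) - 28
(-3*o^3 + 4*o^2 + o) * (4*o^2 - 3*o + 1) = -12*o^5 + 25*o^4 - 11*o^3 + o^2 + o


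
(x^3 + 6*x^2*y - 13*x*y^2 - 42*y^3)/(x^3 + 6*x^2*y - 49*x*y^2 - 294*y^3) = (x^2 - x*y - 6*y^2)/(x^2 - x*y - 42*y^2)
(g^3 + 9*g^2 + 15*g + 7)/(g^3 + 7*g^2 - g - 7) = (g + 1)/(g - 1)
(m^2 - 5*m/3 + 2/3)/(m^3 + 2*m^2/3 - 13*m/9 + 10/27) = 9*(m - 1)/(9*m^2 + 12*m - 5)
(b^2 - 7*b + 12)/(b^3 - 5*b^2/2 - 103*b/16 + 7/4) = 16*(b - 3)/(16*b^2 + 24*b - 7)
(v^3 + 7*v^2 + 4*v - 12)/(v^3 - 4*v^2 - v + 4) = (v^2 + 8*v + 12)/(v^2 - 3*v - 4)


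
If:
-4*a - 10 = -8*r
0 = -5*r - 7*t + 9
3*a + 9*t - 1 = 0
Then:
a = 71/6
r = 43/6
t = -23/6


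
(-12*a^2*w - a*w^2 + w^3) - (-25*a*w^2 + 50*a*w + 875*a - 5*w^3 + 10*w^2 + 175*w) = -12*a^2*w + 24*a*w^2 - 50*a*w - 875*a + 6*w^3 - 10*w^2 - 175*w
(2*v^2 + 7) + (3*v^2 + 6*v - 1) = 5*v^2 + 6*v + 6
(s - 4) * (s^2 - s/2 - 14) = s^3 - 9*s^2/2 - 12*s + 56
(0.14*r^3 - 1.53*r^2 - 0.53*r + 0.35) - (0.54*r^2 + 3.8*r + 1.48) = 0.14*r^3 - 2.07*r^2 - 4.33*r - 1.13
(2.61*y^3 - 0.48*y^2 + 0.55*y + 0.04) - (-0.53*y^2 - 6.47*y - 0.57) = 2.61*y^3 + 0.05*y^2 + 7.02*y + 0.61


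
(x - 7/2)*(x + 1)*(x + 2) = x^3 - x^2/2 - 17*x/2 - 7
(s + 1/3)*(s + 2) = s^2 + 7*s/3 + 2/3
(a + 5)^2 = a^2 + 10*a + 25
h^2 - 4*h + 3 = (h - 3)*(h - 1)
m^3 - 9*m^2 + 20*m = m*(m - 5)*(m - 4)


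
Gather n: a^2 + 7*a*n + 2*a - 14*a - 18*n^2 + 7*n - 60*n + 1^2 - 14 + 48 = a^2 - 12*a - 18*n^2 + n*(7*a - 53) + 35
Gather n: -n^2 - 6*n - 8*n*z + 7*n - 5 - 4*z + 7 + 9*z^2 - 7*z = -n^2 + n*(1 - 8*z) + 9*z^2 - 11*z + 2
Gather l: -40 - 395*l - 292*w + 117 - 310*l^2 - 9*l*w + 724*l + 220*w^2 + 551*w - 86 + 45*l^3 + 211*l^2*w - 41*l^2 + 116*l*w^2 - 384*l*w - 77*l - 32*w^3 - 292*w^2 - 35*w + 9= 45*l^3 + l^2*(211*w - 351) + l*(116*w^2 - 393*w + 252) - 32*w^3 - 72*w^2 + 224*w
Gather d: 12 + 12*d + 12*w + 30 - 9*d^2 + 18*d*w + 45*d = -9*d^2 + d*(18*w + 57) + 12*w + 42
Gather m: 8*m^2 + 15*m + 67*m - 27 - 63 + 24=8*m^2 + 82*m - 66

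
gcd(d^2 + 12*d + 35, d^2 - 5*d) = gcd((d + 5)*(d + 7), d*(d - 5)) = 1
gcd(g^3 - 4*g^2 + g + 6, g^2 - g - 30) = 1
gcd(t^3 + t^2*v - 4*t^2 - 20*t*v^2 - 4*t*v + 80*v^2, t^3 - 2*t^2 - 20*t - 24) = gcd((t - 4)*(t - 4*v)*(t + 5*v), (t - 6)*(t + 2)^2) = 1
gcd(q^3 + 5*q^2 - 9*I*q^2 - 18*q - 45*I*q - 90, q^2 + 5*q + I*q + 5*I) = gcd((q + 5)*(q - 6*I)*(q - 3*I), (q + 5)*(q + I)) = q + 5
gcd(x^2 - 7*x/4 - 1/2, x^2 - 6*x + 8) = x - 2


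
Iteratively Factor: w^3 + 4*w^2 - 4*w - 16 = (w + 2)*(w^2 + 2*w - 8) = (w + 2)*(w + 4)*(w - 2)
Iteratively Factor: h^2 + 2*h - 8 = (h + 4)*(h - 2)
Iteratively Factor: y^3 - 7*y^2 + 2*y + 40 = (y - 4)*(y^2 - 3*y - 10) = (y - 5)*(y - 4)*(y + 2)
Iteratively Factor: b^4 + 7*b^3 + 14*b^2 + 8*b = (b + 4)*(b^3 + 3*b^2 + 2*b) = (b + 1)*(b + 4)*(b^2 + 2*b) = b*(b + 1)*(b + 4)*(b + 2)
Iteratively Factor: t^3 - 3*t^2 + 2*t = (t - 2)*(t^2 - t) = t*(t - 2)*(t - 1)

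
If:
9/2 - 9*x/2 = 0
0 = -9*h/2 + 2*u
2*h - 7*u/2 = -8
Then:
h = 64/47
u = 144/47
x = 1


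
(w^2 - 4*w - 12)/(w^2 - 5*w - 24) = (-w^2 + 4*w + 12)/(-w^2 + 5*w + 24)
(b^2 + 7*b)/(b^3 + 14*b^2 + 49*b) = 1/(b + 7)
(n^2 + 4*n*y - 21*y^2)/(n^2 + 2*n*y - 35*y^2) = (-n + 3*y)/(-n + 5*y)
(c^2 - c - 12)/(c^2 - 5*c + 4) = (c + 3)/(c - 1)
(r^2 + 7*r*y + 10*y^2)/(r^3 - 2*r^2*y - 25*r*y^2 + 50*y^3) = (r + 2*y)/(r^2 - 7*r*y + 10*y^2)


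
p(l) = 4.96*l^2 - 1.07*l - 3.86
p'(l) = 9.92*l - 1.07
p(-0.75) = -0.27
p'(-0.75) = -8.51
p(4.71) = 101.13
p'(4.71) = 45.65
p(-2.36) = 26.29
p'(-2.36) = -24.48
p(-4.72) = 111.69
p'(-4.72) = -47.89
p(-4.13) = 85.16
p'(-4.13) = -42.04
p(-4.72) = 111.69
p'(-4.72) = -47.89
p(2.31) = 20.14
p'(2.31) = 21.85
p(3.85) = 65.54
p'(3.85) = 37.12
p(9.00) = 388.27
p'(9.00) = 88.21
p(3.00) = 37.57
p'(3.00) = 28.69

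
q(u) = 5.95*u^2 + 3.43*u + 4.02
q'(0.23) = 6.17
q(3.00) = 67.86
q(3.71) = 98.64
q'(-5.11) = -57.38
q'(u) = 11.9*u + 3.43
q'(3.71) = 47.58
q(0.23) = 5.12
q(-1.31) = 9.74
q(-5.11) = 141.86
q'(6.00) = 74.83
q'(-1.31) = -12.16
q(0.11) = 4.47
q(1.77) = 28.73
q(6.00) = 238.80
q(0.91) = 12.07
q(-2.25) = 26.42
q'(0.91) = 14.26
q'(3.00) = 39.13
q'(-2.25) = -23.34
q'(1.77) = 24.49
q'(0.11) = 4.74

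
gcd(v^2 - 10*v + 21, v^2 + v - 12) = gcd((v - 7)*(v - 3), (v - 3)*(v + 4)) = v - 3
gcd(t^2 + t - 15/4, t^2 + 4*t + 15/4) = t + 5/2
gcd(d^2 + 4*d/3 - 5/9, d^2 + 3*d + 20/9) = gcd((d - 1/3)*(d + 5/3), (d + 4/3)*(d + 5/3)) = d + 5/3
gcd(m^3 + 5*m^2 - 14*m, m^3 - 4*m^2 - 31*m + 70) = m - 2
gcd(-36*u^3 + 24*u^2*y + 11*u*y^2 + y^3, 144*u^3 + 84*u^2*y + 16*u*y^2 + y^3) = 36*u^2 + 12*u*y + y^2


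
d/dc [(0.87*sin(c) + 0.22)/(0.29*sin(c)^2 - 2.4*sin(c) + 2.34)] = (-0.2523*sin(c)^2 - 0.1276*sin(c) + 2.5638)*cos(c)/(0.0841*sin(c)^4 - 1.392*sin(c)^3 + 7.1172*sin(c)^2 - 11.232*sin(c) + 5.4756)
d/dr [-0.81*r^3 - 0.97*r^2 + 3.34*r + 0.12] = -2.43*r^2 - 1.94*r + 3.34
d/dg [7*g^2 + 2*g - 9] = 14*g + 2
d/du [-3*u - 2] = -3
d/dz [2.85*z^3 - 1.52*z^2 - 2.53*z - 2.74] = 8.55*z^2 - 3.04*z - 2.53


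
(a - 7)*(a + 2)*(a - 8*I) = a^3 - 5*a^2 - 8*I*a^2 - 14*a + 40*I*a + 112*I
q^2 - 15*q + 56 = (q - 8)*(q - 7)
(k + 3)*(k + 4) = k^2 + 7*k + 12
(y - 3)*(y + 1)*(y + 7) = y^3 + 5*y^2 - 17*y - 21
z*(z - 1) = z^2 - z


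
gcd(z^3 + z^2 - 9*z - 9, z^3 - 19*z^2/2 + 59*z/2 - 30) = z - 3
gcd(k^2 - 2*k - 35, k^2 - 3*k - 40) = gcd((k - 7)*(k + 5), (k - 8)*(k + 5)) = k + 5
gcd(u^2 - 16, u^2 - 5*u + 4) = u - 4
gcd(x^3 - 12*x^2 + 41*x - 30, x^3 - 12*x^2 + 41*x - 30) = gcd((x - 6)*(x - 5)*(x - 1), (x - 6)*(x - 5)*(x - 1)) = x^3 - 12*x^2 + 41*x - 30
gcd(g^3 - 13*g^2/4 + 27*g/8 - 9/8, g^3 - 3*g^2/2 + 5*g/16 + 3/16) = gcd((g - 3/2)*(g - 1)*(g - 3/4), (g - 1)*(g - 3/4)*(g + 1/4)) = g^2 - 7*g/4 + 3/4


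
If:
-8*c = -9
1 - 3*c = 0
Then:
No Solution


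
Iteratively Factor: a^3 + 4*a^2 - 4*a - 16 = (a - 2)*(a^2 + 6*a + 8) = (a - 2)*(a + 2)*(a + 4)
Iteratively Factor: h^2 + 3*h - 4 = (h - 1)*(h + 4)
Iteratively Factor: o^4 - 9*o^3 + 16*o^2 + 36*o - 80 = (o - 2)*(o^3 - 7*o^2 + 2*o + 40) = (o - 2)*(o + 2)*(o^2 - 9*o + 20) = (o - 5)*(o - 2)*(o + 2)*(o - 4)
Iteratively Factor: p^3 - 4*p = (p)*(p^2 - 4) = p*(p - 2)*(p + 2)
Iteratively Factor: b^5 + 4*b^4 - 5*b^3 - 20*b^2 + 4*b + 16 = (b + 1)*(b^4 + 3*b^3 - 8*b^2 - 12*b + 16) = (b - 1)*(b + 1)*(b^3 + 4*b^2 - 4*b - 16) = (b - 1)*(b + 1)*(b + 2)*(b^2 + 2*b - 8) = (b - 1)*(b + 1)*(b + 2)*(b + 4)*(b - 2)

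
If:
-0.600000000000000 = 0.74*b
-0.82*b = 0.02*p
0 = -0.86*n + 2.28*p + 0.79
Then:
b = -0.81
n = 89.05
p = 33.24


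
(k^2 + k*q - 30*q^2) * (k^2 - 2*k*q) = k^4 - k^3*q - 32*k^2*q^2 + 60*k*q^3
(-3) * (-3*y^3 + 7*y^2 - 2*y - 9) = 9*y^3 - 21*y^2 + 6*y + 27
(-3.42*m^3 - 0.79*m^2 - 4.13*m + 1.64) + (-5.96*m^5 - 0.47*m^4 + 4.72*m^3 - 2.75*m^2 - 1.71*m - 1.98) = -5.96*m^5 - 0.47*m^4 + 1.3*m^3 - 3.54*m^2 - 5.84*m - 0.34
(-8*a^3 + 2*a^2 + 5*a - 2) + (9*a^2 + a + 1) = -8*a^3 + 11*a^2 + 6*a - 1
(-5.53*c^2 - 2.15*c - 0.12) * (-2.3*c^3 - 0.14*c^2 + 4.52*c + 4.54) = 12.719*c^5 + 5.7192*c^4 - 24.4186*c^3 - 34.8074*c^2 - 10.3034*c - 0.5448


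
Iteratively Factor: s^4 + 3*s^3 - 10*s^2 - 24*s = (s + 4)*(s^3 - s^2 - 6*s) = s*(s + 4)*(s^2 - s - 6) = s*(s + 2)*(s + 4)*(s - 3)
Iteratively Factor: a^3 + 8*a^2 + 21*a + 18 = (a + 2)*(a^2 + 6*a + 9) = (a + 2)*(a + 3)*(a + 3)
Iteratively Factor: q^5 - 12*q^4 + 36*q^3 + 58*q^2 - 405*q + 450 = (q - 2)*(q^4 - 10*q^3 + 16*q^2 + 90*q - 225) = (q - 3)*(q - 2)*(q^3 - 7*q^2 - 5*q + 75) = (q - 3)*(q - 2)*(q + 3)*(q^2 - 10*q + 25) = (q - 5)*(q - 3)*(q - 2)*(q + 3)*(q - 5)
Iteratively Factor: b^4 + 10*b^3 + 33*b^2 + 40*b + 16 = (b + 1)*(b^3 + 9*b^2 + 24*b + 16) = (b + 1)*(b + 4)*(b^2 + 5*b + 4) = (b + 1)*(b + 4)^2*(b + 1)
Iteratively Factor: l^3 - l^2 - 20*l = (l)*(l^2 - l - 20) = l*(l + 4)*(l - 5)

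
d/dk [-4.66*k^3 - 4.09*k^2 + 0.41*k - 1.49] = -13.98*k^2 - 8.18*k + 0.41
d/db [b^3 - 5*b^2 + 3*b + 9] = 3*b^2 - 10*b + 3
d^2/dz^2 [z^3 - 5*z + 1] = 6*z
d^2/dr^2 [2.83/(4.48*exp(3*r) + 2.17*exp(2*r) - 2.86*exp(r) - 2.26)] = ((-114.1056*exp(2*r) - 24.5644*exp(r) + 8.0938)*(4.48*exp(3*r) + 2.17*exp(2*r) - 2.86*exp(r) - 2.26) + 2.83*(13.44*exp(2*r) + 4.34*exp(r) - 2.86)*(26.88*exp(2*r) + 8.68*exp(r) - 5.72)*exp(r))*exp(r)/(4.48*exp(3*r) + 2.17*exp(2*r) - 2.86*exp(r) - 2.26)^3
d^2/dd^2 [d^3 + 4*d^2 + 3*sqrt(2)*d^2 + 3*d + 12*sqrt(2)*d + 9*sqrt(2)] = 6*d + 8 + 6*sqrt(2)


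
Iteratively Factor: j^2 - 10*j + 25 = (j - 5)*(j - 5)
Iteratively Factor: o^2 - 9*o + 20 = (o - 4)*(o - 5)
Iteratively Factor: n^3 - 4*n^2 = (n)*(n^2 - 4*n) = n*(n - 4)*(n)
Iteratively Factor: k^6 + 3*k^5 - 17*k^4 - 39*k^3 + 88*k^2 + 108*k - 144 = (k + 4)*(k^5 - k^4 - 13*k^3 + 13*k^2 + 36*k - 36) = (k - 1)*(k + 4)*(k^4 - 13*k^2 + 36) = (k - 1)*(k + 2)*(k + 4)*(k^3 - 2*k^2 - 9*k + 18) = (k - 3)*(k - 1)*(k + 2)*(k + 4)*(k^2 + k - 6) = (k - 3)*(k - 2)*(k - 1)*(k + 2)*(k + 4)*(k + 3)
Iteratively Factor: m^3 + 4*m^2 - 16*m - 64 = (m + 4)*(m^2 - 16) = (m + 4)^2*(m - 4)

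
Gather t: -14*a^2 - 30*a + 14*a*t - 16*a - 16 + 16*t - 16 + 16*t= -14*a^2 - 46*a + t*(14*a + 32) - 32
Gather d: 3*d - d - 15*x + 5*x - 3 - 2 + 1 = 2*d - 10*x - 4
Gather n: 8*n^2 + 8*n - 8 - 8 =8*n^2 + 8*n - 16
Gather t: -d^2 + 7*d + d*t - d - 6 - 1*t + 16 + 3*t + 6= -d^2 + 6*d + t*(d + 2) + 16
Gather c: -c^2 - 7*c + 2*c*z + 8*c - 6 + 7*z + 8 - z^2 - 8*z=-c^2 + c*(2*z + 1) - z^2 - z + 2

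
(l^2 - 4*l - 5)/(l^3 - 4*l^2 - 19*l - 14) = (l - 5)/(l^2 - 5*l - 14)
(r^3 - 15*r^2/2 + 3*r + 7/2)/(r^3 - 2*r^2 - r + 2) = (r^2 - 13*r/2 - 7/2)/(r^2 - r - 2)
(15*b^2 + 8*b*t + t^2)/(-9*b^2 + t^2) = (5*b + t)/(-3*b + t)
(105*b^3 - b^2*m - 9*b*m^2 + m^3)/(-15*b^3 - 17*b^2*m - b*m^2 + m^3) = (-7*b + m)/(b + m)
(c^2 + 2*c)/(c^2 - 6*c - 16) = c/(c - 8)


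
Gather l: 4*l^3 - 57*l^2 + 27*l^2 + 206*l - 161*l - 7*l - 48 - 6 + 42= 4*l^3 - 30*l^2 + 38*l - 12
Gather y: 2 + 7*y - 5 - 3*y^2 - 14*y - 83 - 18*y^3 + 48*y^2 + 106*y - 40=-18*y^3 + 45*y^2 + 99*y - 126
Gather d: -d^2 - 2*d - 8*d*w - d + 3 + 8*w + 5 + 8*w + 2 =-d^2 + d*(-8*w - 3) + 16*w + 10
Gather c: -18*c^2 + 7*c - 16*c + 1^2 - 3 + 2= -18*c^2 - 9*c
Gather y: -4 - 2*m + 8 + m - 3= 1 - m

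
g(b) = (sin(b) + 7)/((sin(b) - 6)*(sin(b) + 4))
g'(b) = cos(b)/((sin(b) - 6)*(sin(b) + 4)) - (sin(b) + 7)*cos(b)/((sin(b) - 6)*(sin(b) + 4)^2) - (sin(b) + 7)*cos(b)/((sin(b) - 6)^2*(sin(b) + 4)) = (-14*sin(b) + cos(b)^2 - 11)*cos(b)/((sin(b) - 6)^2*(sin(b) + 4)^2)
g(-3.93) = -0.31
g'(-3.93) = 0.02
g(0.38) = -0.30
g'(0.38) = -0.02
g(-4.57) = -0.32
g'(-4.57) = 0.01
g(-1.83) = -0.29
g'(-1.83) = -0.00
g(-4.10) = -0.31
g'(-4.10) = 0.02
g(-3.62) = -0.30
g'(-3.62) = 0.02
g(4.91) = -0.29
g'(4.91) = 0.00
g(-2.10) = -0.29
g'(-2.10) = -0.00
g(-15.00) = -0.29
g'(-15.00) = 0.00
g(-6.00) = -0.30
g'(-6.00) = -0.02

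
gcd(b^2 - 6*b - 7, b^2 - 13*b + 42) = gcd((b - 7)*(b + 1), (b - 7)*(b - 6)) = b - 7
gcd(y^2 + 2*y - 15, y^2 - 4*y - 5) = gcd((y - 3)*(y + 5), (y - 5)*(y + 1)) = 1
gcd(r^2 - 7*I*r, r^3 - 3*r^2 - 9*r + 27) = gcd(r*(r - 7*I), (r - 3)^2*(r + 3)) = 1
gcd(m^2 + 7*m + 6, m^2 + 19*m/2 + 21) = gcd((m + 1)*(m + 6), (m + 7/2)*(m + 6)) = m + 6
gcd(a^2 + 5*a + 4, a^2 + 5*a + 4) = a^2 + 5*a + 4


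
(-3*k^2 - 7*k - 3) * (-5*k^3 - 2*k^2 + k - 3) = 15*k^5 + 41*k^4 + 26*k^3 + 8*k^2 + 18*k + 9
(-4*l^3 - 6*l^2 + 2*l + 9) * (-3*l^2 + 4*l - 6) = 12*l^5 + 2*l^4 - 6*l^3 + 17*l^2 + 24*l - 54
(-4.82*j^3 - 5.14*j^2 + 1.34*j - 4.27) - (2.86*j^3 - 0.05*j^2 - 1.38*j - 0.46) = -7.68*j^3 - 5.09*j^2 + 2.72*j - 3.81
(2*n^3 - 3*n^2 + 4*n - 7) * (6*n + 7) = 12*n^4 - 4*n^3 + 3*n^2 - 14*n - 49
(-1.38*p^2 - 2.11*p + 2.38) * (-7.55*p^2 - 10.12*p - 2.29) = 10.419*p^4 + 29.8961*p^3 + 6.5444*p^2 - 19.2537*p - 5.4502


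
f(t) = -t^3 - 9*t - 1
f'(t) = -3*t^2 - 9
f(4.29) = -118.56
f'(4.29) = -64.21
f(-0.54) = 4.02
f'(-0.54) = -9.87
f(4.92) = -164.38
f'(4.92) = -81.62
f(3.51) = -75.83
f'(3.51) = -45.96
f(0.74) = -8.07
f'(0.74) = -10.64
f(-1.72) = 19.57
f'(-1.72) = -17.88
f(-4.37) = 121.78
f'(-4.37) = -66.29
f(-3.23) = 61.77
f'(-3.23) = -40.30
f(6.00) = -271.00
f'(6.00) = -117.00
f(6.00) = -271.00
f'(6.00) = -117.00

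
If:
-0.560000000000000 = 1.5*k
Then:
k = -0.37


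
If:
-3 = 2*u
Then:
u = -3/2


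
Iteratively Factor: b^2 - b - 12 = (b + 3)*(b - 4)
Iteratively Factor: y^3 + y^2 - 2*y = (y - 1)*(y^2 + 2*y) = (y - 1)*(y + 2)*(y)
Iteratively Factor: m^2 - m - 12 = (m - 4)*(m + 3)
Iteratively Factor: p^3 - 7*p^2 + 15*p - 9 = (p - 3)*(p^2 - 4*p + 3) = (p - 3)*(p - 1)*(p - 3)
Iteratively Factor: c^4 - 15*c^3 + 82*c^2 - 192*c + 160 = (c - 4)*(c^3 - 11*c^2 + 38*c - 40) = (c - 5)*(c - 4)*(c^2 - 6*c + 8) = (c - 5)*(c - 4)^2*(c - 2)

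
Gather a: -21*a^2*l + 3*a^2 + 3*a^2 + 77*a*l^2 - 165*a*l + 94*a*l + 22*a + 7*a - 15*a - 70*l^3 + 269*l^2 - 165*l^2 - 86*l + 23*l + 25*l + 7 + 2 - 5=a^2*(6 - 21*l) + a*(77*l^2 - 71*l + 14) - 70*l^3 + 104*l^2 - 38*l + 4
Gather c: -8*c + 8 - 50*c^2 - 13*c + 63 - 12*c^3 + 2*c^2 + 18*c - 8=-12*c^3 - 48*c^2 - 3*c + 63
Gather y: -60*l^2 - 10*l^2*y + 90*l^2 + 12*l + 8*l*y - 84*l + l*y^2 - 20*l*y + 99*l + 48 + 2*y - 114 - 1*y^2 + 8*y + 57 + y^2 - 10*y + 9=30*l^2 + l*y^2 + 27*l + y*(-10*l^2 - 12*l)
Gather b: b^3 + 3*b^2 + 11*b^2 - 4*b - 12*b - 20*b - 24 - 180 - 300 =b^3 + 14*b^2 - 36*b - 504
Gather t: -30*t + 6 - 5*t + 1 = 7 - 35*t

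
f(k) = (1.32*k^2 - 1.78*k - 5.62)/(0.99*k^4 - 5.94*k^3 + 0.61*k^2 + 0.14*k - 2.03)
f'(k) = (2.64*k - 1.78)/(0.99*k^4 - 5.94*k^3 + 0.61*k^2 + 0.14*k - 2.03) + (1.32*k^2 - 1.78*k - 5.62)*(-3.96*k^3 + 17.82*k^2 - 1.22*k - 0.14)/(0.99*k^4 - 5.94*k^3 + 0.61*k^2 + 0.14*k - 2.03)^2 = (-2.6136*k^5 + 13.1274*k^4 + 1.1088*k^3 - 98.8778*k^2 + 1.4972*k + 4.4002)/(0.9801*k^8 - 11.7612*k^7 + 36.4914*k^6 - 6.9696*k^5 - 5.3105*k^4 + 24.2872*k^3 - 2.457*k^2 - 0.5684*k + 4.1209)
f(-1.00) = -0.47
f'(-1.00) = -2.82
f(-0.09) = 2.68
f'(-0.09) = 0.84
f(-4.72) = 0.03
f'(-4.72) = 0.01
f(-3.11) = 0.05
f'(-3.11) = 0.01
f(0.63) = 2.05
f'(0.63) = -3.47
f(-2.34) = 0.05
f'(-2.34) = 0.00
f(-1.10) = -0.26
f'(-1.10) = -1.52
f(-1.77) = 0.04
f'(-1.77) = -0.08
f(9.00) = 0.04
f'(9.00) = -0.02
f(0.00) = 2.77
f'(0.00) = 1.07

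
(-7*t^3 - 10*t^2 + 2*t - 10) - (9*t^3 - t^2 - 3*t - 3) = -16*t^3 - 9*t^2 + 5*t - 7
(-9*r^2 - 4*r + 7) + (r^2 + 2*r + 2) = -8*r^2 - 2*r + 9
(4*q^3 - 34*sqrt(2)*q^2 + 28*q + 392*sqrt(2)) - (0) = 4*q^3 - 34*sqrt(2)*q^2 + 28*q + 392*sqrt(2)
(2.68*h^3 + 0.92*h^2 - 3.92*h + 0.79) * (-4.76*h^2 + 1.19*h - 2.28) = -12.7568*h^5 - 1.19*h^4 + 13.6436*h^3 - 10.5228*h^2 + 9.8777*h - 1.8012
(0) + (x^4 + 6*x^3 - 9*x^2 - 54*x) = x^4 + 6*x^3 - 9*x^2 - 54*x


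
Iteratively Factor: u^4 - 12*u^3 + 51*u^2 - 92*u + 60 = (u - 3)*(u^3 - 9*u^2 + 24*u - 20) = (u - 3)*(u - 2)*(u^2 - 7*u + 10) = (u - 3)*(u - 2)^2*(u - 5)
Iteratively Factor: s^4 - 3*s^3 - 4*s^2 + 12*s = (s - 3)*(s^3 - 4*s) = (s - 3)*(s + 2)*(s^2 - 2*s) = (s - 3)*(s - 2)*(s + 2)*(s)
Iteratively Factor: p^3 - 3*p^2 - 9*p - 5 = (p + 1)*(p^2 - 4*p - 5) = (p - 5)*(p + 1)*(p + 1)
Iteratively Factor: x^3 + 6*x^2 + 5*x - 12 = (x + 4)*(x^2 + 2*x - 3) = (x + 3)*(x + 4)*(x - 1)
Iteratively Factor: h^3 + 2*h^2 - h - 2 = (h + 2)*(h^2 - 1) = (h - 1)*(h + 2)*(h + 1)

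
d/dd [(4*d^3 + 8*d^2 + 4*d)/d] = 8*d + 8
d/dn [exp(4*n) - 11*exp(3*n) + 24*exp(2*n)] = (4*exp(2*n) - 33*exp(n) + 48)*exp(2*n)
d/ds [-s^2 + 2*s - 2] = 2 - 2*s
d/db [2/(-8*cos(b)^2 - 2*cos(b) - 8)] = -(8*cos(b) + 1)*sin(b)/(4*cos(b)^2 + cos(b) + 4)^2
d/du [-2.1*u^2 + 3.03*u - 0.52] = 3.03 - 4.2*u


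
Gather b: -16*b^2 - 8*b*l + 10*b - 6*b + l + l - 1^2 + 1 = -16*b^2 + b*(4 - 8*l) + 2*l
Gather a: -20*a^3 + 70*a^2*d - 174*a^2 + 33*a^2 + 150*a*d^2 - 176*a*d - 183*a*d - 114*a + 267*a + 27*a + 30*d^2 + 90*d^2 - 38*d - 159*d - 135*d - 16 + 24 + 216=-20*a^3 + a^2*(70*d - 141) + a*(150*d^2 - 359*d + 180) + 120*d^2 - 332*d + 224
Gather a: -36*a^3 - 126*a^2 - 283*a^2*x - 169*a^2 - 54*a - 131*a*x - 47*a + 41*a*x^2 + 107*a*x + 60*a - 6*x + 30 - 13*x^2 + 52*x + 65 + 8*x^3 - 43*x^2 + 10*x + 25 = -36*a^3 + a^2*(-283*x - 295) + a*(41*x^2 - 24*x - 41) + 8*x^3 - 56*x^2 + 56*x + 120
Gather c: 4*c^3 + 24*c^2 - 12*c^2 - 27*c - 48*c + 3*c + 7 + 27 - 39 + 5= 4*c^3 + 12*c^2 - 72*c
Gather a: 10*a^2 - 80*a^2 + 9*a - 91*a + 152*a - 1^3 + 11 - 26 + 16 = -70*a^2 + 70*a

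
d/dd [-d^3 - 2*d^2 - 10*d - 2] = -3*d^2 - 4*d - 10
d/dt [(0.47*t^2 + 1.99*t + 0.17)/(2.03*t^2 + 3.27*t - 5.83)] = (-2.5028*t^2 - 6.1704*t - 12.1576)/(4.1209*t^4 + 13.2762*t^3 - 12.9769*t^2 - 38.1282*t + 33.9889)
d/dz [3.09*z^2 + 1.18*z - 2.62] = 6.18*z + 1.18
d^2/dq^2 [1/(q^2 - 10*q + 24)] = 2*(-q^2 + 10*q + 4*(q - 5)^2 - 24)/(q^2 - 10*q + 24)^3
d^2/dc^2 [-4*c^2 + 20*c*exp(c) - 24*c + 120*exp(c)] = 20*c*exp(c) + 160*exp(c) - 8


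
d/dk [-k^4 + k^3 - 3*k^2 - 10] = k*(-4*k^2 + 3*k - 6)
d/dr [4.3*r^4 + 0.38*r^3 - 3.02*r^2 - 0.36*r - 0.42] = 17.2*r^3 + 1.14*r^2 - 6.04*r - 0.36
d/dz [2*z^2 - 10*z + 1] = 4*z - 10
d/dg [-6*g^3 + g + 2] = 1 - 18*g^2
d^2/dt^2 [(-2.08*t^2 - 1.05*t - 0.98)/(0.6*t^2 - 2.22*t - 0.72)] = (-8.88178419700125e-16*t^4 - 6.29712*t^3 - 7.50816*t^2 + 5.11056*t - 9.306288)/(0.216*t^6 - 2.3976*t^5 + 8.09352*t^4 - 5.186808*t^3 - 9.712224*t^2 - 3.452544*t - 0.373248)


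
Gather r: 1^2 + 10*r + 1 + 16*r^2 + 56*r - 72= 16*r^2 + 66*r - 70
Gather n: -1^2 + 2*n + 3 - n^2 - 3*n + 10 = -n^2 - n + 12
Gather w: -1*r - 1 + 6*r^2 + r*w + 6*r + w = 6*r^2 + 5*r + w*(r + 1) - 1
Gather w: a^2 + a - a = a^2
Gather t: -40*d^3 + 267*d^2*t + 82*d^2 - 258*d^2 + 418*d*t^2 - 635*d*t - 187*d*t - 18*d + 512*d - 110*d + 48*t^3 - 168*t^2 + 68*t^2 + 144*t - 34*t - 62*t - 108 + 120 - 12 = -40*d^3 - 176*d^2 + 384*d + 48*t^3 + t^2*(418*d - 100) + t*(267*d^2 - 822*d + 48)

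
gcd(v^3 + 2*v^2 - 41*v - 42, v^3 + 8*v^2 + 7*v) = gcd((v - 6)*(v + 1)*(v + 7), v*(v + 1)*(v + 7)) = v^2 + 8*v + 7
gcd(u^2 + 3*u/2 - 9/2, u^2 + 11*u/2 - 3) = 1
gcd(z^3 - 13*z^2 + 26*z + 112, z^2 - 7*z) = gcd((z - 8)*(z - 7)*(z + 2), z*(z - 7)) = z - 7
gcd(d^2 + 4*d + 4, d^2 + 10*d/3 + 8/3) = d + 2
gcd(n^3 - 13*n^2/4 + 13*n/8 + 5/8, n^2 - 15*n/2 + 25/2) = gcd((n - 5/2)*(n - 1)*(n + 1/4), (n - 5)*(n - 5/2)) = n - 5/2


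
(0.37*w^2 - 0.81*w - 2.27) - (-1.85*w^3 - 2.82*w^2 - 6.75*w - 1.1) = 1.85*w^3 + 3.19*w^2 + 5.94*w - 1.17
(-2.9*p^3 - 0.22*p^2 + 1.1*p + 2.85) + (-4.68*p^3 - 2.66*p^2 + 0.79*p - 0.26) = -7.58*p^3 - 2.88*p^2 + 1.89*p + 2.59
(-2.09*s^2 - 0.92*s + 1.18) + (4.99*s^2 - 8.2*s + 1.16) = 2.9*s^2 - 9.12*s + 2.34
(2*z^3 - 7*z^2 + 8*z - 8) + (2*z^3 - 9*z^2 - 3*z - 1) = 4*z^3 - 16*z^2 + 5*z - 9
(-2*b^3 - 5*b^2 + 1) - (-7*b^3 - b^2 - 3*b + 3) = 5*b^3 - 4*b^2 + 3*b - 2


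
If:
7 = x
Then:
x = 7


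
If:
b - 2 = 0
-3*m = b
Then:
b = 2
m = -2/3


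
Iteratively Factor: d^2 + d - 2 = (d + 2)*(d - 1)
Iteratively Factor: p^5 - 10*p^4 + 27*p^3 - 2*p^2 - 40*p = (p + 1)*(p^4 - 11*p^3 + 38*p^2 - 40*p) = p*(p + 1)*(p^3 - 11*p^2 + 38*p - 40) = p*(p - 2)*(p + 1)*(p^2 - 9*p + 20) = p*(p - 5)*(p - 2)*(p + 1)*(p - 4)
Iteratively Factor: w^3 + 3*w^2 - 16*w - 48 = (w + 3)*(w^2 - 16) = (w + 3)*(w + 4)*(w - 4)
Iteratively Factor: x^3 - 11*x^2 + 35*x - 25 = (x - 5)*(x^2 - 6*x + 5) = (x - 5)^2*(x - 1)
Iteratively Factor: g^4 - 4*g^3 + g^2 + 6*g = (g + 1)*(g^3 - 5*g^2 + 6*g) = g*(g + 1)*(g^2 - 5*g + 6) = g*(g - 3)*(g + 1)*(g - 2)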